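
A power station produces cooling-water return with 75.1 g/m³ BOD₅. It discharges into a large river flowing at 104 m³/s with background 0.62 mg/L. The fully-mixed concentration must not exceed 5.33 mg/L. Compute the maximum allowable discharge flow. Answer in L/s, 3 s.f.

7020 L/s

Mass balance at complete mixing: C_std·(Q_w + Q_r) = Q_w·C_e + Q_r·C_b.
Rearranging, Q_w = Q_r·(C_std − C_b)/(C_e − C_std) = 104·(5.33 − 0.62) / (75.1 − 5.33) = 7.021 m³/s.
= 7021 L/s.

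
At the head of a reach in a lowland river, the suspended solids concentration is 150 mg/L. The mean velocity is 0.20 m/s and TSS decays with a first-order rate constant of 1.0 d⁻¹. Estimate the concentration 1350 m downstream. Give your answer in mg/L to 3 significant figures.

139 mg/L

Travel time t = 1350 m / 0.20 m/s = 1350/0.20 = 6750 s = 0.07812 d.
First-order decay: C = 150·exp(−1.0·0.07812) = 150·0.9248 = 138.7 mg/L.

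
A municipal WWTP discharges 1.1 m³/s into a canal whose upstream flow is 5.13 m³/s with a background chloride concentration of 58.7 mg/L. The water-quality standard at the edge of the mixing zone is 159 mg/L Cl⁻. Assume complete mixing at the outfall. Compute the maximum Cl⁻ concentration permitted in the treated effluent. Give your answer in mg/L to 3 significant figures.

627 mg/L

Mass balance: 159·6.23 = 1.1·Cₑ + 5.13·58.7.
Cₑ = (990.6 − 301.1) / 1.1 = 626.8 mg/L.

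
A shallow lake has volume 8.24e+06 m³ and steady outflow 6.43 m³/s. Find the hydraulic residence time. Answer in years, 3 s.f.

Q = 6.43 m³/s × 3.156e+07 s/yr = 2.029e+08 m³/yr.
Hydraulic residence time τ = V/Q = 8.24e+06/2.029e+08 = 0.04061 yr.

0.0406 yr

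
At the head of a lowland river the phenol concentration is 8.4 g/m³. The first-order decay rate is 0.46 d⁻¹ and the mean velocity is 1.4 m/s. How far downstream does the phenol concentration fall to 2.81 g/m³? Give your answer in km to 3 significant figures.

From C = C₀·e^(−kt), t = ln(C₀/C)/k = ln(8.4/2.81)/0.46 = 1.095/0.46 = 2.381 d.
Distance = v·t = 1.4 m/s × 2.057e+05 s = 2.879e+05 m = 287.9 km.

288 km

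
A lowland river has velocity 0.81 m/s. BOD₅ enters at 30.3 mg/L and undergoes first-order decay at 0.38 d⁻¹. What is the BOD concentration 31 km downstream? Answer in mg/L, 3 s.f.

25.6 mg/L

Travel time t = 31 km / 0.81 m/s = 3.1e+04/0.81 = 3.827e+04 s = 0.443 d.
First-order decay: C = 30.3·exp(−0.38·0.443) = 30.3·0.8451 = 25.61 mg/L.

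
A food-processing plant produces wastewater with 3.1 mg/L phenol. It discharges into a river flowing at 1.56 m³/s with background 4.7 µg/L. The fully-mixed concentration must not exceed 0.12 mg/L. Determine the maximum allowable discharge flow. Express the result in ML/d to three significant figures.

5.21 ML/d

4.7 µg/L = 0.0047 mg/L.
Mass balance at complete mixing: C_std·(Q_w + Q_r) = Q_w·C_e + Q_r·C_b.
Rearranging, Q_w = Q_r·(C_std − C_b)/(C_e − C_std) = 1.56·(0.12 − 0.0047) / (3.1 − 0.12) = 0.06036 m³/s.
= 5.215 ML/d.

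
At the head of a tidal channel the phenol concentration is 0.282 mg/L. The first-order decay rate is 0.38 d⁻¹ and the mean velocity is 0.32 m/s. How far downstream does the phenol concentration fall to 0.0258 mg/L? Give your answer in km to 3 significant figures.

From C = C₀·e^(−kt), t = ln(C₀/C)/k = ln(0.282/0.0258)/0.38 = 2.392/0.38 = 6.294 d.
Distance = v·t = 0.32 m/s × 5.438e+05 s = 1.74e+05 m = 174 km.

174 km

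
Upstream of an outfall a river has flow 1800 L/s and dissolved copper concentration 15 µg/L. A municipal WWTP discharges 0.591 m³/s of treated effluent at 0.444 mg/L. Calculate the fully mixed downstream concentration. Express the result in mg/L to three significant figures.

1800 L/s = 1.8 m³/s.
15 µg/L = 0.015 mg/L.
Flow-weighted mixing gives C = (0.591·0.444 + 1.8·0.015) / (0.591 + 1.8) = 0.2894/2.391 = 0.121 mg/L.

0.121 mg/L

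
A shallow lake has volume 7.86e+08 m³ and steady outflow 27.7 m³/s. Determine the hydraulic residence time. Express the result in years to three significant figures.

0.899 yr

Q = 27.7 m³/s × 3.156e+07 s/yr = 8.741e+08 m³/yr.
Hydraulic residence time τ = V/Q = 7.86e+08/8.741e+08 = 0.8992 yr.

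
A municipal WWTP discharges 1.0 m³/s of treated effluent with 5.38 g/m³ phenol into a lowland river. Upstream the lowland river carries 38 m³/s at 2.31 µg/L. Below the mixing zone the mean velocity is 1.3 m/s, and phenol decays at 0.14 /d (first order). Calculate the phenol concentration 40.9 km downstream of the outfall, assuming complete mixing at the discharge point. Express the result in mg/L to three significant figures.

2.31 µg/L = 0.00231 mg/L.
After complete mixing, C₀ = (1·5.38 + 38·0.00231) / 39 = 0.1402 mg/L.
Travel time t = 4.09e+04 m / 1.3 m/s = 3.146e+04 s = 0.3641 d.
C = 0.1402·exp(−0.14·0.3641) = 0.1402·0.9503 = 0.1332 mg/L.

0.133 mg/L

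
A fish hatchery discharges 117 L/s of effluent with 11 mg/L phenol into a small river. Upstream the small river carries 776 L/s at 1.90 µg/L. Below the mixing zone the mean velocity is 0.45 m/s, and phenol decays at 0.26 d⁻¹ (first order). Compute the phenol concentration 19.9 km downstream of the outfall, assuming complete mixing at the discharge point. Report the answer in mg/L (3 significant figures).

1.26 mg/L

117 L/s = 0.117 m³/s.
776 L/s = 0.776 m³/s.
1.90 µg/L = 0.0019 mg/L.
After complete mixing, C₀ = (0.117·11 + 0.776·0.0019) / 0.893 = 1.443 mg/L.
Travel time t = 1.99e+04 m / 0.45 m/s = 4.422e+04 s = 0.5118 d.
C = 1.443·exp(−0.26·0.5118) = 1.443·0.8754 = 1.263 mg/L.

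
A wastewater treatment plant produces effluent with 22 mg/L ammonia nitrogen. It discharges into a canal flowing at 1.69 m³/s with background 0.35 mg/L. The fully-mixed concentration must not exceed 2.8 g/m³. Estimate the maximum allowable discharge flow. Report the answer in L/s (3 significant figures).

216 L/s

Mass balance at complete mixing: C_std·(Q_w + Q_r) = Q_w·C_e + Q_r·C_b.
Rearranging, Q_w = Q_r·(C_std − C_b)/(C_e − C_std) = 1.69·(2.8 − 0.35) / (22 − 2.8) = 0.2157 m³/s.
= 215.7 L/s.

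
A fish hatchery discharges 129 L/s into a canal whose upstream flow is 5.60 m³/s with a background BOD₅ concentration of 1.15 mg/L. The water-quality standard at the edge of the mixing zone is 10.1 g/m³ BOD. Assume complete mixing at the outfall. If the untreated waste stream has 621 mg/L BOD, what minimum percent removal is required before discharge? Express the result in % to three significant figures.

35.8 %

129 L/s = 0.129 m³/s.
Mass balance: 10.1·5.729 = 0.129·Cₑ + 5.6·1.15.
Cₑ = (57.86 − 6.44) / 0.129 = 398.6 mg/L.
Required removal = 1 − 398.6/621 = 35.81 %.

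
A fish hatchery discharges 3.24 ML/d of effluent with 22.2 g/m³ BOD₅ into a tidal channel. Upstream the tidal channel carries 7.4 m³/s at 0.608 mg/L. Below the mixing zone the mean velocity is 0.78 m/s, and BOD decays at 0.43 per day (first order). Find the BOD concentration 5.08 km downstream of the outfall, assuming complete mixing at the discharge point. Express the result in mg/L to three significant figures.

3.24 ML/d = 0.0375 m³/s.
After complete mixing, C₀ = (0.0375·22.2 + 7.4·0.608) / 7.438 = 0.7169 mg/L.
Travel time t = 5080 m / 0.78 m/s = 6513 s = 0.07538 d.
C = 0.7169·exp(−0.43·0.07538) = 0.7169·0.9681 = 0.694 mg/L.

0.694 mg/L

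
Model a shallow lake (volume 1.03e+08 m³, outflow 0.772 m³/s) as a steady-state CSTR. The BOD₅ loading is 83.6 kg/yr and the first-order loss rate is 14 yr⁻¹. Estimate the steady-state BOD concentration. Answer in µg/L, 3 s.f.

0.0570 µg/L

Outflow Q = 0.772 m³/s × 3.156e+07 s/yr = 2.436e+07 m³/yr.
Steady-state CSTR mass balance: W = Q·C + k·V·C, so C = W/(Q + kV).
Q + kV = 2.436e+07 + 14·1.03e+08 = 1.466e+09 m³/yr.
C = 83.6/1.466e+09 = 5.701e-08 kg/m³ = 5.701e-05 mg/L = 0.05701 µg/L.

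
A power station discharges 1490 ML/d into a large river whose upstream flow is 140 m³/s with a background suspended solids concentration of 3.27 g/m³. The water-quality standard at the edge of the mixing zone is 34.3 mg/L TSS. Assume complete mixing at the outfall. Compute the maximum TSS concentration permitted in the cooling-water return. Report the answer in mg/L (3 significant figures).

1490 ML/d = 17.25 m³/s.
Mass balance: 34.3·157.2 = 17.25·Cₑ + 140·3.27.
Cₑ = (5394 − 457.8) / 17.25 = 286.2 mg/L.

286 mg/L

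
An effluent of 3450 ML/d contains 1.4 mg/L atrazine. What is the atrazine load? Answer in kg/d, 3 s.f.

4830 kg/d

3450 ML/d = 39.93 m³/s.
Mass flux = Q·C = 39.93 m³/s × 1.4 g/m³ = 55.9 g/s.
= 55.9 g/s × 86.4 = 4830 kg/d.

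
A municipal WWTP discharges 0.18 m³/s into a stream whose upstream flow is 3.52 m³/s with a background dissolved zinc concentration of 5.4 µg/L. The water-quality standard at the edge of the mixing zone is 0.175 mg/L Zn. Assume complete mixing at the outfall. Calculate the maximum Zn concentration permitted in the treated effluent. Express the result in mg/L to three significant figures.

5.4 µg/L = 0.0054 mg/L.
Mass balance: 0.175·3.7 = 0.18·Cₑ + 3.52·0.0054.
Cₑ = (0.6475 − 0.01901) / 0.18 = 3.492 mg/L.

3.49 mg/L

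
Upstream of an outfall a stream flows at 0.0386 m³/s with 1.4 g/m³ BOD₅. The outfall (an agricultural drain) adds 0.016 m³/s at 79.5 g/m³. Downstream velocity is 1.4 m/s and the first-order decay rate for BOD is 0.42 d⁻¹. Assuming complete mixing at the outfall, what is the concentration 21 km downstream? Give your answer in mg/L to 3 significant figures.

22.6 mg/L

After complete mixing, C₀ = (0.016·79.5 + 0.0386·1.4) / 0.0546 = 24.29 mg/L.
Travel time t = 2.1e+04 m / 1.4 m/s = 1.5e+04 s = 0.1736 d.
C = 24.29·exp(−0.42·0.1736) = 24.29·0.9297 = 22.58 mg/L.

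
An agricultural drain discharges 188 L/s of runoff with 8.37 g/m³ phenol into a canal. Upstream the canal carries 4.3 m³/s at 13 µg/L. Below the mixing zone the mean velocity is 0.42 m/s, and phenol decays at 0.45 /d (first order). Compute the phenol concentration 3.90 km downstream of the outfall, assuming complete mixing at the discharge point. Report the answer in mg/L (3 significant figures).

188 L/s = 0.188 m³/s.
13 µg/L = 0.013 mg/L.
After complete mixing, C₀ = (0.188·8.37 + 4.3·0.013) / 4.488 = 0.3631 mg/L.
Travel time t = 3900 m / 0.42 m/s = 9286 s = 0.1075 d.
C = 0.3631·exp(−0.45·0.1075) = 0.3631·0.9528 = 0.3459 mg/L.

0.346 mg/L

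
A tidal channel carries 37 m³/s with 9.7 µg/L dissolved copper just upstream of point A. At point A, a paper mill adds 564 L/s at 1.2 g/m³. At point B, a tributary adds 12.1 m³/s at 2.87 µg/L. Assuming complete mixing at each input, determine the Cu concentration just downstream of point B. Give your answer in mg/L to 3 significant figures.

0.0216 mg/L

9.7 µg/L = 0.0097 mg/L.
564 L/s = 0.564 m³/s.
After input A: C = (37·0.0097 + 0.564·1.2) / 37.56 = 0.02757 mg/L.
2.87 µg/L = 0.00287 mg/L.
After input B: C = (37.56·0.02757 + 12.1·0.00287) / 49.66 = 0.02155 mg/L.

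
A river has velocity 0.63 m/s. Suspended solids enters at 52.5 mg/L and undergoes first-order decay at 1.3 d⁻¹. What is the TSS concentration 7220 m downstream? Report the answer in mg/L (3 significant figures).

Travel time t = 7220 m / 0.63 m/s = 7220/0.63 = 1.146e+04 s = 0.1326 d.
First-order decay: C = 52.5·exp(−1.3·0.1326) = 52.5·0.8416 = 44.18 mg/L.

44.2 mg/L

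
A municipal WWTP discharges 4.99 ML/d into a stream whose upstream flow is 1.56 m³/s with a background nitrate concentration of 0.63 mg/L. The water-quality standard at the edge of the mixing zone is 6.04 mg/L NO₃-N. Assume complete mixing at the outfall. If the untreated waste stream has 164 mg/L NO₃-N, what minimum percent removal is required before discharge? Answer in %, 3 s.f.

7.21 %

4.99 ML/d = 0.05775 m³/s.
Mass balance: 6.04·1.618 = 0.05775·Cₑ + 1.56·0.63.
Cₑ = (9.771 − 0.9828) / 0.05775 = 152.2 mg/L.
Required removal = 1 − 152.2/164 = 7.214 %.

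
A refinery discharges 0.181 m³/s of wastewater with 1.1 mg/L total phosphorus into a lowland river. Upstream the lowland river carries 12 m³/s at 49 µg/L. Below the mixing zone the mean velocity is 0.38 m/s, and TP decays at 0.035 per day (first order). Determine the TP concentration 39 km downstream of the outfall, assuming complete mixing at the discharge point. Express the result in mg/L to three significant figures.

0.0620 mg/L

49 µg/L = 0.049 mg/L.
After complete mixing, C₀ = (0.181·1.1 + 12·0.049) / 12.18 = 0.06462 mg/L.
Travel time t = 3.9e+04 m / 0.38 m/s = 1.026e+05 s = 1.188 d.
C = 0.06462·exp(−0.035·1.188) = 0.06462·0.9593 = 0.06199 mg/L.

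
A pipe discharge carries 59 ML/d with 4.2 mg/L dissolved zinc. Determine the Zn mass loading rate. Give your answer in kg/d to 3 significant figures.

59 ML/d = 0.6829 m³/s.
Mass flux = Q·C = 0.6829 m³/s × 4.2 g/m³ = 2.868 g/s.
= 2.868 g/s × 86.4 = 247.8 kg/d.

248 kg/d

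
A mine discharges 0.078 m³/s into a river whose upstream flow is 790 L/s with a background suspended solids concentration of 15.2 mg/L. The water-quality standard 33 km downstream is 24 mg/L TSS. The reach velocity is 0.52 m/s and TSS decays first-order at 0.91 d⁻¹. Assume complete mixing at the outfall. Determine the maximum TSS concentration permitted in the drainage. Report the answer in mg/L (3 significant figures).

790 L/s = 0.79 m³/s.
Travel time to the compliance point: t = 3.3e+04/0.52 = 6.346e+04 s = 0.7345 d; decay factor exp(−0.91·0.7345) = 0.5125.
So the concentration just after mixing may be at most 24/0.5125 = 46.83 mg/L.
Mass balance: 46.83·0.868 = 0.078·Cₑ + 0.79·15.2.
Cₑ = (40.65 − 12.01) / 0.078 = 367.1 mg/L.

367 mg/L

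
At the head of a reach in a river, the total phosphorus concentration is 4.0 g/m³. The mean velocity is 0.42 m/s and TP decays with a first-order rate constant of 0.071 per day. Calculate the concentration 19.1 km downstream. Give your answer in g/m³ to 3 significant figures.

3.85 g/m³

Travel time t = 19.1 km / 0.42 m/s = 1.91e+04/0.42 = 4.548e+04 s = 0.5263 d.
First-order decay: C = 4.0·exp(−0.071·0.5263) = 4.0·0.9633 = 3.853 g/m³.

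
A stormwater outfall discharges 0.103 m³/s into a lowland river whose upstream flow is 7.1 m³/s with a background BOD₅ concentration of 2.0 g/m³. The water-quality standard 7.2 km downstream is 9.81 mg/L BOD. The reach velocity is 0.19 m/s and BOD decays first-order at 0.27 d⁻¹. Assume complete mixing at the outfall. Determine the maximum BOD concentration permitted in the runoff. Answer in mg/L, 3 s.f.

Travel time to the compliance point: t = 7200/0.19 = 3.789e+04 s = 0.4386 d; decay factor exp(−0.27·0.4386) = 0.8883.
So the concentration just after mixing may be at most 9.81/0.8883 = 11.04 mg/L.
Mass balance: 11.04·7.203 = 0.103·Cₑ + 7.1·2.
Cₑ = (79.54 − 14.2) / 0.103 = 634.4 mg/L.

634 mg/L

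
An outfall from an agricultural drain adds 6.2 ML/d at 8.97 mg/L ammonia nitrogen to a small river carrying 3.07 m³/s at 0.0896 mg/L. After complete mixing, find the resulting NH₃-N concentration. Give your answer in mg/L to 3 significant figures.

6.2 ML/d = 0.07176 m³/s.
By mass balance at complete mixing, C = (0.07176·8.97 + 3.07·0.0896) / (0.07176 + 3.07) = 0.9188/3.142 = 0.2924 mg/L.

0.292 mg/L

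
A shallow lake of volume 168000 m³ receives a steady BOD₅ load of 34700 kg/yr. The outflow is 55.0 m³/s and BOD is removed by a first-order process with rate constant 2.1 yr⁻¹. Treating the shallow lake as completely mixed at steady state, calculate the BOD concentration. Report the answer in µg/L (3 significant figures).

20.0 µg/L

Outflow Q = 55.0 m³/s × 3.156e+07 s/yr = 1.736e+09 m³/yr.
Steady-state CSTR mass balance: W = Q·C + k·V·C, so C = W/(Q + kV).
Q + kV = 1.736e+09 + 2.1·168000 = 1.736e+09 m³/yr.
C = 34700/1.736e+09 = 1.999e-05 kg/m³ = 0.01999 mg/L = 19.99 µg/L.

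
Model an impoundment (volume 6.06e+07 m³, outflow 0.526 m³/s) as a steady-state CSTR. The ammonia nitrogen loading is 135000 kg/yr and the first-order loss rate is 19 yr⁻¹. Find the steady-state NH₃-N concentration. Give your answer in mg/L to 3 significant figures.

Outflow Q = 0.526 m³/s × 3.156e+07 s/yr = 1.66e+07 m³/yr.
Steady-state CSTR mass balance: W = Q·C + k·V·C, so C = W/(Q + kV).
Q + kV = 1.66e+07 + 19·6.06e+07 = 1.168e+09 m³/yr.
C = 135000/1.168e+09 = 0.0001156 kg/m³ = 0.1156 mg/L.

0.116 mg/L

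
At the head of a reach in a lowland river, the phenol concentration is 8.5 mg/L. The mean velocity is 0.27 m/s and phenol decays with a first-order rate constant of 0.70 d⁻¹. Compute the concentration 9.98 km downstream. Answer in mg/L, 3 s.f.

Travel time t = 9.98 km / 0.27 m/s = 9980/0.27 = 3.696e+04 s = 0.4278 d.
First-order decay: C = 8.5·exp(−0.70·0.4278) = 8.5·0.7412 = 6.3 mg/L.

6.30 mg/L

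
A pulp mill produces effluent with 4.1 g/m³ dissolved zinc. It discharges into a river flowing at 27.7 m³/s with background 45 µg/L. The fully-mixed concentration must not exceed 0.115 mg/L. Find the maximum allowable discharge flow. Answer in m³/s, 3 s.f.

0.487 m³/s

45 µg/L = 0.045 mg/L.
Mass balance at complete mixing: C_std·(Q_w + Q_r) = Q_w·C_e + Q_r·C_b.
Rearranging, Q_w = Q_r·(C_std − C_b)/(C_e − C_std) = 27.7·(0.115 − 0.045) / (4.1 − 0.115) = 0.4866 m³/s.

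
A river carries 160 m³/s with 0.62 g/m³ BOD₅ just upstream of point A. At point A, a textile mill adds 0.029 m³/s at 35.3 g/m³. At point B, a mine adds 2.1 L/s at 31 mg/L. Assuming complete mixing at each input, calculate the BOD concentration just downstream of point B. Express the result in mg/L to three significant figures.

0.627 mg/L

After input A: C = (160·0.62 + 0.029·35.3) / 160 = 0.6263 mg/L.
2.1 L/s = 0.0021 m³/s.
After input B: C = (160·0.6263 + 0.0021·31) / 160 = 0.6267 mg/L.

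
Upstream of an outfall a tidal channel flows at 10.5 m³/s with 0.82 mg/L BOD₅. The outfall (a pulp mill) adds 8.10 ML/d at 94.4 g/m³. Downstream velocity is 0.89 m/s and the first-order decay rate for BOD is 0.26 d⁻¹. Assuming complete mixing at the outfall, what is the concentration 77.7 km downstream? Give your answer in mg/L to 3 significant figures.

8.10 ML/d = 0.09375 m³/s.
After complete mixing, C₀ = (0.09375·94.4 + 10.5·0.82) / 10.59 = 1.648 mg/L.
Travel time t = 7.77e+04 m / 0.89 m/s = 8.73e+04 s = 1.01 d.
C = 1.648·exp(−0.26·1.01) = 1.648·0.769 = 1.267 mg/L.

1.27 mg/L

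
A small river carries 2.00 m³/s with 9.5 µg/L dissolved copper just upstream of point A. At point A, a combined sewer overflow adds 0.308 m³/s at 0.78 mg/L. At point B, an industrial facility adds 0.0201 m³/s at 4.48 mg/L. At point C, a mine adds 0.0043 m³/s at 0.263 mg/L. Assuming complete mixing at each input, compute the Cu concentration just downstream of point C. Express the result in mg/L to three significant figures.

9.5 µg/L = 0.0095 mg/L.
After input A: C = (2·0.0095 + 0.308·0.78) / 2.308 = 0.1123 mg/L.
After input B: C = (2.308·0.1123 + 0.0201·4.48) / 2.328 = 0.15 mg/L.
After input C: C = (2.328·0.15 + 0.0043·0.263) / 2.332 = 0.1502 mg/L.

0.150 mg/L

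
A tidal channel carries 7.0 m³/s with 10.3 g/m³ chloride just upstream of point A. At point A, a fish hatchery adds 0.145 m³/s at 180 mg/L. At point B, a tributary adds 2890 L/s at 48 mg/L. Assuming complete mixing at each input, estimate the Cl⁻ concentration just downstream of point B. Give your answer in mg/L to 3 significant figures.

23.6 mg/L

After input A: C = (7·10.3 + 0.145·180) / 7.145 = 13.74 mg/L.
2890 L/s = 2.89 m³/s.
After input B: C = (7.145·13.74 + 2.89·48) / 10.04 = 23.61 mg/L.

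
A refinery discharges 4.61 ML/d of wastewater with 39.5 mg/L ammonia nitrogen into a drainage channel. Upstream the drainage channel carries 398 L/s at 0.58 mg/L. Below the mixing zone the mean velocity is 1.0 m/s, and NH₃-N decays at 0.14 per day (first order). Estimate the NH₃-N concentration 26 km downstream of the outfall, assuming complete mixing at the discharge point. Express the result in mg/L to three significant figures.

4.61 ML/d = 0.05336 m³/s.
398 L/s = 0.398 m³/s.
After complete mixing, C₀ = (0.05336·39.5 + 0.398·0.58) / 0.4514 = 5.181 mg/L.
Travel time t = 2.6e+04 m / 1.0 m/s = 2.6e+04 s = 0.3009 d.
C = 5.181·exp(−0.14·0.3009) = 5.181·0.9587 = 4.967 mg/L.

4.97 mg/L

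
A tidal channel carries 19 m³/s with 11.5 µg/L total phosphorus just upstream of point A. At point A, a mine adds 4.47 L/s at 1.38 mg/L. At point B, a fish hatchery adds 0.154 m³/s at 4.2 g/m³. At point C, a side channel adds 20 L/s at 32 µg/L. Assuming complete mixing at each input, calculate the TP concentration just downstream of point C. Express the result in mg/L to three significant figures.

0.0455 mg/L

11.5 µg/L = 0.0115 mg/L.
4.47 L/s = 0.00447 m³/s.
After input A: C = (19·0.0115 + 0.00447·1.38) / 19 = 0.01182 mg/L.
After input B: C = (19·0.01182 + 0.154·4.2) / 19.16 = 0.04549 mg/L.
20 L/s = 0.02 m³/s.
32 µg/L = 0.032 mg/L.
After input C: C = (19.16·0.04549 + 0.02·0.032) / 19.18 = 0.04547 mg/L.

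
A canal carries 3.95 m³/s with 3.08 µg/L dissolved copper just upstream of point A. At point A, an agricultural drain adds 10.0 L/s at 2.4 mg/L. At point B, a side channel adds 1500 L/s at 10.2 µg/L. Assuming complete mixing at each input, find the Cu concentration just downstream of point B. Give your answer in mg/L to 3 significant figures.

3.08 µg/L = 0.00308 mg/L.
10.0 L/s = 0.01 m³/s.
After input A: C = (3.95·0.00308 + 0.01·2.4) / 3.96 = 0.009133 mg/L.
1500 L/s = 1.5 m³/s.
10.2 µg/L = 0.0102 mg/L.
After input B: C = (3.96·0.009133 + 1.5·0.0102) / 5.46 = 0.009426 mg/L.

0.00943 mg/L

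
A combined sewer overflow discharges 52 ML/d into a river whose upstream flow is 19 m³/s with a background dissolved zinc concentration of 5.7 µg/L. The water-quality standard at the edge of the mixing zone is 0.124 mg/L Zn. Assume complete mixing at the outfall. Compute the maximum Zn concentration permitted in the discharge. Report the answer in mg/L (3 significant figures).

52 ML/d = 0.6019 m³/s.
5.7 µg/L = 0.0057 mg/L.
Mass balance: 0.124·19.6 = 0.6019·Cₑ + 19·0.0057.
Cₑ = (2.431 − 0.1083) / 0.6019 = 3.859 mg/L.

3.86 mg/L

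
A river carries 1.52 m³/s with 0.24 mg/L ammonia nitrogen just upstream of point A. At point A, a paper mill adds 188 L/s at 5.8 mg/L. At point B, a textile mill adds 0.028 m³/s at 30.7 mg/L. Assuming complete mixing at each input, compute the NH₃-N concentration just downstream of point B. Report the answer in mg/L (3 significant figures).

1.33 mg/L

188 L/s = 0.188 m³/s.
After input A: C = (1.52·0.24 + 0.188·5.8) / 1.708 = 0.852 mg/L.
After input B: C = (1.708·0.852 + 0.028·30.7) / 1.736 = 1.333 mg/L.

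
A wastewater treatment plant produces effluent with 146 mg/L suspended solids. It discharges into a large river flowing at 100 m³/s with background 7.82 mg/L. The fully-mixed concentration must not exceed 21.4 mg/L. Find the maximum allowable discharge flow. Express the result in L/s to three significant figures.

Mass balance at complete mixing: C_std·(Q_w + Q_r) = Q_w·C_e + Q_r·C_b.
Rearranging, Q_w = Q_r·(C_std − C_b)/(C_e − C_std) = 100·(21.4 − 7.82) / (146 − 21.4) = 10.9 m³/s.
= 1.09e+04 L/s.

10900 L/s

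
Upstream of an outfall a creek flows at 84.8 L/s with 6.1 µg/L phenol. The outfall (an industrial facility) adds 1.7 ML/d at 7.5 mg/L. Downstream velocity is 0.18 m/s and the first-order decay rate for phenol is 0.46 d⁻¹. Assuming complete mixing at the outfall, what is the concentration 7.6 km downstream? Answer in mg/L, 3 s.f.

1.13 mg/L

1.7 ML/d = 0.01968 m³/s.
84.8 L/s = 0.0848 m³/s.
6.1 µg/L = 0.0061 mg/L.
After complete mixing, C₀ = (0.01968·7.5 + 0.0848·0.0061) / 0.1045 = 1.417 mg/L.
Travel time t = 7600 m / 0.18 m/s = 4.222e+04 s = 0.4887 d.
C = 1.417·exp(−0.46·0.4887) = 1.417·0.7987 = 1.132 mg/L.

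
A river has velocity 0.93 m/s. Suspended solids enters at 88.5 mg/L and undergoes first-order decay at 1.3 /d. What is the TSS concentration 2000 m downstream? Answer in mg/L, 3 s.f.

85.7 mg/L

Travel time t = 2000 m / 0.93 m/s = 2000/0.93 = 2151 s = 0.02489 d.
First-order decay: C = 88.5·exp(−1.3·0.02489) = 88.5·0.9682 = 85.68 mg/L.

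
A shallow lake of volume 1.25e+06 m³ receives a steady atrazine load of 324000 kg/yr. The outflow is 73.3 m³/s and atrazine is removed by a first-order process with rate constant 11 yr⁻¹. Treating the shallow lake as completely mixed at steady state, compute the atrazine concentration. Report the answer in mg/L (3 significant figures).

0.139 mg/L

Outflow Q = 73.3 m³/s × 3.156e+07 s/yr = 2.313e+09 m³/yr.
Steady-state CSTR mass balance: W = Q·C + k·V·C, so C = W/(Q + kV).
Q + kV = 2.313e+09 + 11·1.25e+06 = 2.327e+09 m³/yr.
C = 324000/2.327e+09 = 0.0001392 kg/m³ = 0.1392 mg/L.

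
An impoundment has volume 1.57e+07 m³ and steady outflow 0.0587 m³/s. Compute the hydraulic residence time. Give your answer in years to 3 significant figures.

Q = 0.0587 m³/s × 3.156e+07 s/yr = 1.852e+06 m³/yr.
Hydraulic residence time τ = V/Q = 1.57e+07/1.852e+06 = 8.475 yr.

8.48 yr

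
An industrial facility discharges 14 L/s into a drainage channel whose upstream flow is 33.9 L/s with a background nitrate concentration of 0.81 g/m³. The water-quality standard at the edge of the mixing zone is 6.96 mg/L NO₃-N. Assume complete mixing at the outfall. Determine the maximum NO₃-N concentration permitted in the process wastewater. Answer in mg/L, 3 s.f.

14 L/s = 0.014 m³/s.
33.9 L/s = 0.0339 m³/s.
Mass balance: 6.96·0.0479 = 0.014·Cₑ + 0.0339·0.81.
Cₑ = (0.3334 − 0.02746) / 0.014 = 21.85 mg/L.

21.9 mg/L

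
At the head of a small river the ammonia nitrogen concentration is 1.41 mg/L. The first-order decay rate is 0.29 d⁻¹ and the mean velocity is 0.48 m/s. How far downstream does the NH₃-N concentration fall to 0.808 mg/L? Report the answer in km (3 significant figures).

From C = C₀·e^(−kt), t = ln(C₀/C)/k = ln(1.41/0.808)/0.29 = 0.5568/0.29 = 1.92 d.
Distance = v·t = 0.48 m/s × 1.659e+05 s = 7.962e+04 m = 79.62 km.

79.6 km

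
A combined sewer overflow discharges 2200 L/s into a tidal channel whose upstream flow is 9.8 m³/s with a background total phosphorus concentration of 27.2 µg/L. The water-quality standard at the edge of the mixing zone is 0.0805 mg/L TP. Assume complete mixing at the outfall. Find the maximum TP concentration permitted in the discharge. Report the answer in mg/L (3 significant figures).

2200 L/s = 2.2 m³/s.
27.2 µg/L = 0.0272 mg/L.
Mass balance: 0.0805·12 = 2.2·Cₑ + 9.8·0.0272.
Cₑ = (0.966 − 0.2666) / 2.2 = 0.3179 mg/L.

0.318 mg/L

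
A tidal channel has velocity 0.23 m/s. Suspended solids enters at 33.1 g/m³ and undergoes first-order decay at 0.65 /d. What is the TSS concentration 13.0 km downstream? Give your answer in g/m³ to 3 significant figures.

21.6 g/m³

Travel time t = 13.0 km / 0.23 m/s = 1.3e+04/0.23 = 5.652e+04 s = 0.6542 d.
First-order decay: C = 33.1·exp(−0.65·0.6542) = 33.1·0.6536 = 21.63 g/m³.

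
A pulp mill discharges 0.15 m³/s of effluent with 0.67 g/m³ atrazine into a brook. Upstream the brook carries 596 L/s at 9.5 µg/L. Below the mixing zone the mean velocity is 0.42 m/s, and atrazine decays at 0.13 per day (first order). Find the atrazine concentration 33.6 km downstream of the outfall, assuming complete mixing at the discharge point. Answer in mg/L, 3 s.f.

0.126 mg/L

596 L/s = 0.596 m³/s.
9.5 µg/L = 0.0095 mg/L.
After complete mixing, C₀ = (0.15·0.67 + 0.596·0.0095) / 0.746 = 0.1423 mg/L.
Travel time t = 3.36e+04 m / 0.42 m/s = 8e+04 s = 0.9259 d.
C = 0.1423·exp(−0.13·0.9259) = 0.1423·0.8866 = 0.1262 mg/L.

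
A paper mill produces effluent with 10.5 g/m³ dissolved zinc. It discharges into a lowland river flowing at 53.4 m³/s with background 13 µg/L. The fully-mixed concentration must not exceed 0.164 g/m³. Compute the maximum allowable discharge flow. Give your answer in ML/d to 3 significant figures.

67.4 ML/d

13 µg/L = 0.013 mg/L.
Mass balance at complete mixing: C_std·(Q_w + Q_r) = Q_w·C_e + Q_r·C_b.
Rearranging, Q_w = Q_r·(C_std − C_b)/(C_e − C_std) = 53.4·(0.164 − 0.013) / (10.5 − 0.164) = 0.7801 m³/s.
= 67.4 ML/d.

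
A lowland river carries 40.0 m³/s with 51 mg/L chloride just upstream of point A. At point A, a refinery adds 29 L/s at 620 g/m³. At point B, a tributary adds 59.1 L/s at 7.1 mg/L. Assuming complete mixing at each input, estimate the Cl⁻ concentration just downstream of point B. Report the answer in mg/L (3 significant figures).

29 L/s = 0.029 m³/s.
After input A: C = (40·51 + 0.029·620) / 40.03 = 51.41 mg/L.
59.1 L/s = 0.0591 m³/s.
After input B: C = (40.03·51.41 + 0.0591·7.1) / 40.09 = 51.35 mg/L.

51.3 mg/L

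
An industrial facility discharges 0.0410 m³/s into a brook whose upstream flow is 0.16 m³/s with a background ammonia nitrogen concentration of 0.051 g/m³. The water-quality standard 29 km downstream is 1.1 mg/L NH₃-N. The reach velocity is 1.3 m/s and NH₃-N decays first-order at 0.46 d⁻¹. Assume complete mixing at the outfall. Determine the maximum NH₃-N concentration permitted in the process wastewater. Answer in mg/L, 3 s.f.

5.87 mg/L

Travel time to the compliance point: t = 2.9e+04/1.3 = 2.231e+04 s = 0.2582 d; decay factor exp(−0.46·0.2582) = 0.888.
So the concentration just after mixing may be at most 1.1/0.888 = 1.239 mg/L.
Mass balance: 1.239·0.201 = 0.041·Cₑ + 0.16·0.051.
Cₑ = (0.249 − 0.00816) / 0.041 = 5.874 mg/L.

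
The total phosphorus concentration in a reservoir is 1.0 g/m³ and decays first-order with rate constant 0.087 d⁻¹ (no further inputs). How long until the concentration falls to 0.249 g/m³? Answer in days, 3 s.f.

t = ln(C₀/C)/k = ln(1.0/0.249)/0.087 = 1.39/0.087 = 15.98 d.

16.0 d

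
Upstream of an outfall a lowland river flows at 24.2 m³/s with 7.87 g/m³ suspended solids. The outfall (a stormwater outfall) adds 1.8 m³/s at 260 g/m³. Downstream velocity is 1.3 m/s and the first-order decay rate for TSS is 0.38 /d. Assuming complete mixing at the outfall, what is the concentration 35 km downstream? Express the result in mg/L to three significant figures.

After complete mixing, C₀ = (1.8·260 + 24.2·7.87) / 26 = 25.33 mg/L.
Travel time t = 3.5e+04 m / 1.3 m/s = 2.692e+04 s = 0.3116 d.
C = 25.33·exp(−0.38·0.3116) = 25.33·0.8883 = 22.5 mg/L.

22.5 mg/L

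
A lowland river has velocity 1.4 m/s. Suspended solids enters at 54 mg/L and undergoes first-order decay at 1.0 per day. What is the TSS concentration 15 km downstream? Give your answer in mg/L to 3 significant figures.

Travel time t = 15 km / 1.4 m/s = 1.5e+04/1.4 = 1.071e+04 s = 0.124 d.
First-order decay: C = 54·exp(−1.0·0.124) = 54·0.8834 = 47.7 mg/L.

47.7 mg/L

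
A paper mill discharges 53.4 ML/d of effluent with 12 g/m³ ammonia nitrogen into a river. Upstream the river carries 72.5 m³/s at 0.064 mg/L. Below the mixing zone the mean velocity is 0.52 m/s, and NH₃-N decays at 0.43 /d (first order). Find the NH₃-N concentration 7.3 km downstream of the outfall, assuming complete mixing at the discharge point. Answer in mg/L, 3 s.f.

53.4 ML/d = 0.6181 m³/s.
After complete mixing, C₀ = (0.6181·12 + 72.5·0.064) / 73.12 = 0.1649 mg/L.
Travel time t = 7300 m / 0.52 m/s = 1.404e+04 s = 0.1625 d.
C = 0.1649·exp(−0.43·0.1625) = 0.1649·0.9325 = 0.1538 mg/L.

0.154 mg/L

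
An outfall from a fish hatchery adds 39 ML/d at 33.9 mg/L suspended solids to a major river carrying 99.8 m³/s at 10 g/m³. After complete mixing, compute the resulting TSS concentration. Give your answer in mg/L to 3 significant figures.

39 ML/d = 0.4514 m³/s.
By mass balance at complete mixing, C = (0.4514·33.9 + 99.8·10) / (0.4514 + 99.8) = 1013/100.3 = 10.11 mg/L.

10.1 mg/L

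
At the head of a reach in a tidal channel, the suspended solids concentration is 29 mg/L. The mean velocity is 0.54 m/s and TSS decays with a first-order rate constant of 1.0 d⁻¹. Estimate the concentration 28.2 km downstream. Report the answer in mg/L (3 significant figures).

15.8 mg/L

Travel time t = 28.2 km / 0.54 m/s = 2.82e+04/0.54 = 5.222e+04 s = 0.6044 d.
First-order decay: C = 29·exp(−1.0·0.6044) = 29·0.5464 = 15.85 mg/L.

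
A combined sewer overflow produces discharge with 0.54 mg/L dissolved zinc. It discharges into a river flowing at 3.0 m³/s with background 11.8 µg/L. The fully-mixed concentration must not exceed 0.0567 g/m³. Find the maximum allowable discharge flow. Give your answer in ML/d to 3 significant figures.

11.8 µg/L = 0.0118 mg/L.
Mass balance at complete mixing: C_std·(Q_w + Q_r) = Q_w·C_e + Q_r·C_b.
Rearranging, Q_w = Q_r·(C_std − C_b)/(C_e − C_std) = 3.0·(0.0567 − 0.0118) / (0.54 − 0.0567) = 0.2787 m³/s.
= 24.08 ML/d.

24.1 ML/d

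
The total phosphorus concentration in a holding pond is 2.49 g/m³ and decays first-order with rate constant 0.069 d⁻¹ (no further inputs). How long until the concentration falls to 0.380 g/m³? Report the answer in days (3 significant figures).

t = ln(C₀/C)/k = ln(2.49/0.380)/0.069 = 1.88/0.069 = 27.24 d.

27.2 d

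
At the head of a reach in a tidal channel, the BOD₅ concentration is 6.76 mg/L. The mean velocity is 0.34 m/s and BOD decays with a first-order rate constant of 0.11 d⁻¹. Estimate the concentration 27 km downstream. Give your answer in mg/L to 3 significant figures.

6.11 mg/L

Travel time t = 27 km / 0.34 m/s = 2.7e+04/0.34 = 7.941e+04 s = 0.9191 d.
First-order decay: C = 6.76·exp(−0.11·0.9191) = 6.76·0.9038 = 6.11 mg/L.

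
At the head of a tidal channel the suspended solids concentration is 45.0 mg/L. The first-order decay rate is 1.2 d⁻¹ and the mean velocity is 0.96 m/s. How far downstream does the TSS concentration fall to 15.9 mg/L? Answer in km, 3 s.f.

71.9 km

From C = C₀·e^(−kt), t = ln(C₀/C)/k = ln(45.0/15.9)/1.2 = 1.04/1.2 = 0.867 d.
Distance = v·t = 0.96 m/s × 7.49e+04 s = 7.191e+04 m = 71.91 km.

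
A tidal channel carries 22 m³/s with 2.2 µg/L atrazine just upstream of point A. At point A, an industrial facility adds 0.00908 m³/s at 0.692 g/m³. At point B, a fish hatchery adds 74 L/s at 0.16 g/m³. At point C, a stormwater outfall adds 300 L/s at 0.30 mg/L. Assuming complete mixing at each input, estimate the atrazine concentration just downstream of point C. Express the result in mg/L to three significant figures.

2.2 µg/L = 0.0022 mg/L.
After input A: C = (22·0.0022 + 0.00908·0.692) / 22.01 = 0.002485 mg/L.
74 L/s = 0.074 m³/s.
After input B: C = (22.01·0.002485 + 0.074·0.16) / 22.08 = 0.003012 mg/L.
300 L/s = 0.3 m³/s.
After input C: C = (22.08·0.003012 + 0.3·0.3) / 22.38 = 0.006993 mg/L.

0.00699 mg/L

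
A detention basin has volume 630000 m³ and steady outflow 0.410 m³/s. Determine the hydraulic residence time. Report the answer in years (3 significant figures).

0.0487 yr

Q = 0.410 m³/s × 3.156e+07 s/yr = 1.294e+07 m³/yr.
Hydraulic residence time τ = V/Q = 630000/1.294e+07 = 0.04869 yr.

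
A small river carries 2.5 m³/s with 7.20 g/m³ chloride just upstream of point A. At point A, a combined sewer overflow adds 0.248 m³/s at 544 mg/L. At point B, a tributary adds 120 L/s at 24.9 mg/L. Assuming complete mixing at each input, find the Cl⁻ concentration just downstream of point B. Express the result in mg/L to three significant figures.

After input A: C = (2.5·7.2 + 0.248·544) / 2.748 = 55.64 mg/L.
120 L/s = 0.12 m³/s.
After input B: C = (2.748·55.64 + 0.12·24.9) / 2.868 = 54.36 mg/L.

54.4 mg/L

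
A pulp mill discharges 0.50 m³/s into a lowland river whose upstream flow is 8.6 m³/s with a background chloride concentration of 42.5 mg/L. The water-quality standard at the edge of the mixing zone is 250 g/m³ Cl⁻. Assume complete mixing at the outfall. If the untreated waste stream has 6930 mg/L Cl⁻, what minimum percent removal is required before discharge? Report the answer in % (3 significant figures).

44.9 %

Mass balance: 250·9.1 = 0.5·Cₑ + 8.6·42.5.
Cₑ = (2275 − 365.5) / 0.5 = 3819 mg/L.
Required removal = 1 − 3819/6930 = 44.89 %.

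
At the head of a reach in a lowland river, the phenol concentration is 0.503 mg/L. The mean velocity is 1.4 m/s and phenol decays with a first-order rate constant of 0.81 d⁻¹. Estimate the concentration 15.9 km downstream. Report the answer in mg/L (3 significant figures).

Travel time t = 15.9 km / 1.4 m/s = 1.59e+04/1.4 = 1.136e+04 s = 0.1314 d.
First-order decay: C = 0.503·exp(−0.81·0.1314) = 0.503·0.899 = 0.4522 mg/L.

0.452 mg/L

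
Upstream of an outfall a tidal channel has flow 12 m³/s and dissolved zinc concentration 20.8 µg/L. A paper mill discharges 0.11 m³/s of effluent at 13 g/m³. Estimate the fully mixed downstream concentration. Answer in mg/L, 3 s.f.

20.8 µg/L = 0.0208 mg/L.
Conservation of mass across the mixing zone: C = (0.11·13 + 12·0.0208) / (0.11 + 12) = 1.68/12.11 = 0.1387 mg/L.

0.139 mg/L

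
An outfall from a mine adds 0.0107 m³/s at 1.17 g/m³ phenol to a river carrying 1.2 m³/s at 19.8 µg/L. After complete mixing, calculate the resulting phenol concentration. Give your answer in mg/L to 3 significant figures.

19.8 µg/L = 0.0198 mg/L.
By mass balance at complete mixing, C = (0.0107·1.17 + 1.2·0.0198) / (0.0107 + 1.2) = 0.03628/1.211 = 0.02997 mg/L.

0.0300 mg/L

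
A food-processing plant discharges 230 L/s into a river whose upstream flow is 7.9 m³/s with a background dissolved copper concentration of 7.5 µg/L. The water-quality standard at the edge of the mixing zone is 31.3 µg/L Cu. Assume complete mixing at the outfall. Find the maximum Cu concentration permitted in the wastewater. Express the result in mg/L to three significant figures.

230 L/s = 0.23 m³/s.
7.5 µg/L = 0.0075 mg/L.
31.3 µg/L = 0.0313 mg/L.
Mass balance: 0.0313·8.13 = 0.23·Cₑ + 7.9·0.0075.
Cₑ = (0.2545 − 0.05925) / 0.23 = 0.8488 mg/L.

0.849 mg/L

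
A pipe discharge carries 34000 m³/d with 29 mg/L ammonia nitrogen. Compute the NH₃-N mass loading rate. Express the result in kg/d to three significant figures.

34000 m³/d = 0.3935 m³/s.
Mass flux = Q·C = 0.3935 m³/s × 29 g/m³ = 11.41 g/s.
= 11.41 g/s × 86.4 = 986 kg/d.

986 kg/d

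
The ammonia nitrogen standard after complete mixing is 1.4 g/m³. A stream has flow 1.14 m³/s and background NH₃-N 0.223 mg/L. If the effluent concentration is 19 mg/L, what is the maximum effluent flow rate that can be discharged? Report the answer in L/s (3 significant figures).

Mass balance at complete mixing: C_std·(Q_w + Q_r) = Q_w·C_e + Q_r·C_b.
Rearranging, Q_w = Q_r·(C_std − C_b)/(C_e − C_std) = 1.14·(1.4 − 0.223) / (19 − 1.4) = 0.07624 m³/s.
= 76.24 L/s.

76.2 L/s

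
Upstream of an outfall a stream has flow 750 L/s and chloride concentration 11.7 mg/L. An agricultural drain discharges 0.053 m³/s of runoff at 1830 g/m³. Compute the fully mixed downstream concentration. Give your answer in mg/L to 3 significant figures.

750 L/s = 0.75 m³/s.
By mass balance at complete mixing, C = (0.053·1830 + 0.75·11.7) / (0.053 + 0.75) = 105.8/0.803 = 131.7 mg/L.

132 mg/L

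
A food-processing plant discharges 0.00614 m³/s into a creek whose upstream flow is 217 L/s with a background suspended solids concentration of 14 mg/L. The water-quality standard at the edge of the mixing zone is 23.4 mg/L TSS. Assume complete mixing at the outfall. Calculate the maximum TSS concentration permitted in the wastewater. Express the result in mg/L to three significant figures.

217 L/s = 0.217 m³/s.
Mass balance: 23.4·0.2231 = 0.00614·Cₑ + 0.217·14.
Cₑ = (5.221 − 3.038) / 0.00614 = 355.6 mg/L.

356 mg/L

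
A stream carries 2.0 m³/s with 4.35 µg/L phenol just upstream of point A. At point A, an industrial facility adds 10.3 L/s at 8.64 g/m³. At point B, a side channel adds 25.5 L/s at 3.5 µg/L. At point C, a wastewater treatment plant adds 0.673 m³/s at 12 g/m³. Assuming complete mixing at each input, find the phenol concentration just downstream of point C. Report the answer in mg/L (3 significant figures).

4.35 µg/L = 0.00435 mg/L.
10.3 L/s = 0.0103 m³/s.
After input A: C = (2·0.00435 + 0.0103·8.64) / 2.01 = 0.0486 mg/L.
25.5 L/s = 0.0255 m³/s.
3.5 µg/L = 0.0035 mg/L.
After input B: C = (2.01·0.0486 + 0.0255·0.0035) / 2.036 = 0.04803 mg/L.
After input C: C = (2.036·0.04803 + 0.673·12) / 2.709 = 3.017 mg/L.

3.02 mg/L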